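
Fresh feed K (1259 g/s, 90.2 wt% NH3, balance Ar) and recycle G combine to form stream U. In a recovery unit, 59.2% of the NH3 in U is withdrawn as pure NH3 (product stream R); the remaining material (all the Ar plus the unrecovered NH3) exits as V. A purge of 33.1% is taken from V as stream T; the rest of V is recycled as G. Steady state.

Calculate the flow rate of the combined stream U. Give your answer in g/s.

Ar enters only via K and leaves only via the purge: 1259×0.098 = 0.331×(Ar in V), and the recovery unit passes all Ar, so Ar in U = Ar in V = 372.76 g/s.
NH3 in U: m_A = 1259×0.902 + (1−0.331)·(1−0.592)·m_A, so m_A = 1135.6/0.7270 = 1562 g/s.
U = 1562 + 372.76 = 1934.7 g/s.

1935 g/s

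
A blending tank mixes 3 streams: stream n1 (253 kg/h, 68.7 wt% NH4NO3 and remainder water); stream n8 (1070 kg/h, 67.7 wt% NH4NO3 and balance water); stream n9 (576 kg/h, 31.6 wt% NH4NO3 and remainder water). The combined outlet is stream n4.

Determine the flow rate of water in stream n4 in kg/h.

water out = water in = 253×0.313 + 1070×0.323 + 576×0.684 = 818.78 kg/h.

818.8 kg/h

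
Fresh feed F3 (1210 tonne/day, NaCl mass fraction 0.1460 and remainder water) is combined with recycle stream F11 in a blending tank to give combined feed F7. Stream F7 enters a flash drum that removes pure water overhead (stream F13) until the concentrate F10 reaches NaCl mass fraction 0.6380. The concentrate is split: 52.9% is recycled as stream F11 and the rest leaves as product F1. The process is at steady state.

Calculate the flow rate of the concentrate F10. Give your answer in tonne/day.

Overall NaCl balance (none leaves overhead): NaCl in fresh feed = NaCl in product, i.e. 1210×0.146 = (1−0.529)·F10·0.638.
F10 = 176.66/(0.638×0.471) = 587.89 tonne/day.

587.9 tonne/day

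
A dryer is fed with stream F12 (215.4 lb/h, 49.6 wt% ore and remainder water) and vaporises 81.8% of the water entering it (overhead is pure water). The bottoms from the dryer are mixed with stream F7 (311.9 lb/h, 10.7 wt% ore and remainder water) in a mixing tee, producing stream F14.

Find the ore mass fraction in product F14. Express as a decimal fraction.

Vapour removed = 0.818×0.504×215.4 = 88.803 lb/h; concentrate = 126.6 lb/h.
ore reaching the mixer = 106.84 (from concentrate) + 311.9×0.107 = 140.21 lb/h.
Product flow = 126.6 + 311.9 = 438.5 lb/h; ore fraction = 0.3198.

0.3198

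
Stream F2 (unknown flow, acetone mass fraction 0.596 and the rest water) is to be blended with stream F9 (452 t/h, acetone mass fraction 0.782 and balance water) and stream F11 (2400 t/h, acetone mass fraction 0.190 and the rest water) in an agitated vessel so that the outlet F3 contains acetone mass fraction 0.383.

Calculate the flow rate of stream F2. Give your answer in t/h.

Let F2 be the unknown flow. Total out = 2852 + F2.
acetone balance: 809.46 + 0.596·F2 = 0.383·(2852 + F2)
(0.596 − 0.383)·F2 = 0.383×2852 − 809.46 = 282.85
F2 = 282.85 / 0.213 = 1327.9 t/h

1328 t/h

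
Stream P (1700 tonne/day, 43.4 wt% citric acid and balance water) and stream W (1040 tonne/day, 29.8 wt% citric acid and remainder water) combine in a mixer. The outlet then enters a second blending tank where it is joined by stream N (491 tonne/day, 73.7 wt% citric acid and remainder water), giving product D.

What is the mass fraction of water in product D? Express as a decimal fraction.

Overall, product flow = 3231 tonne/day.
water in = 1700×0.566 + 1040×0.702 + 491×0.263 = 1821.4 tonne/day.
water fraction in D = 0.564.

0.564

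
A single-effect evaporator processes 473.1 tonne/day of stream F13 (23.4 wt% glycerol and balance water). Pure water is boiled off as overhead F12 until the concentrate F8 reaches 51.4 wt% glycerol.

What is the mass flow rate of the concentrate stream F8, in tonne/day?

glycerol is conserved: 473.1×0.234 = 110.71 tonne/day all reports to the concentrate.
Concentrate = 110.71/(target fraction) = 215.38 tonne/day.

215.4 tonne/day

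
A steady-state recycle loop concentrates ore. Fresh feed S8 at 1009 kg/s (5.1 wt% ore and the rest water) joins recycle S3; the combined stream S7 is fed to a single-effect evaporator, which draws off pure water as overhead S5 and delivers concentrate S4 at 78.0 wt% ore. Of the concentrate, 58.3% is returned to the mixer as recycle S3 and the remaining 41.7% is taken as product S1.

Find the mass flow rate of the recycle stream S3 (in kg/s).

Overall ore balance (none leaves overhead): ore in fresh feed = ore in product, i.e. 1009×0.051 = (1−0.583)·S4·0.780.
S4 = 51.459/(0.780×0.417) = 158.21 kg/s.
Recycle S3 = 0.583×158.21 = 92.236 kg/s.

92.24 kg/s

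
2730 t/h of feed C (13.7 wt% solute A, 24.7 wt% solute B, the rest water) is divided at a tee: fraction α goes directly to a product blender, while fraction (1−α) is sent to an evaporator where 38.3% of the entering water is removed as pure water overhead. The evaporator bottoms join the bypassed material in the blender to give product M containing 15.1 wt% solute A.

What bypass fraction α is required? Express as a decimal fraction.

0.607

All 2730×0.137 = 374.01 t/h of solute A reaches M, so M = 374.01/0.151 = 2476.9 t/h and vapour = 253.11 t/h.
The evaporator receives (1−α)·2730 of feed at 0.616 water and removes 0.383 of that water:
0.383×0.616×(1−α)×2730 = 253.11
(1−α) = 253.11/644.08 = 0.3930;  α = 0.6070.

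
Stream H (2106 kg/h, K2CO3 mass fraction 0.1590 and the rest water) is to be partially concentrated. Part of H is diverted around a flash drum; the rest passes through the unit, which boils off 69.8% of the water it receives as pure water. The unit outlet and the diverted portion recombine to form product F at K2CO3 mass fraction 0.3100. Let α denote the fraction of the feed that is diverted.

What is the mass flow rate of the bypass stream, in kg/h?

All 2106×0.159 = 334.85 kg/h of K2CO3 reaches F, so F = 334.85/0.310 = 1080.2 kg/h and vapour = 1025.8 kg/h.
The evaporator receives (1−α)·2106 of feed at 0.841 water and removes 0.698 of that water:
0.698×0.841×(1−α)×2106 = 1025.8
(1−α) = 1025.8/1236.3 = 0.8298;  α = 0.1702.
Bypass flow = 0.1702×2106 = 358.48 kg/h.

358.5 kg/h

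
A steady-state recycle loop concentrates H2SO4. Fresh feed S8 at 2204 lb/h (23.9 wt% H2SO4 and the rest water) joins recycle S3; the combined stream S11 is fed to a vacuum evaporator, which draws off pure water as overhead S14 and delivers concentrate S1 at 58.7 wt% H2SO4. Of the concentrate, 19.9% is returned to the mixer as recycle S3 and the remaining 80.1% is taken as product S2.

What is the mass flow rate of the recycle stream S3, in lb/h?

Overall H2SO4 balance (none leaves overhead): H2SO4 in fresh feed = H2SO4 in product, i.e. 2204×0.239 = (1−0.199)·S1·0.587.
S1 = 526.76/(0.587×0.801) = 1120.3 lb/h.
Recycle S3 = 0.199×1120.3 = 222.94 lb/h.

222.9 lb/h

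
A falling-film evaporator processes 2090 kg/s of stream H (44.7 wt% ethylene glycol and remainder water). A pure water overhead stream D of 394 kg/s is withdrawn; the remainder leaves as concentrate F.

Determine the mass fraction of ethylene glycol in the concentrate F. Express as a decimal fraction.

ethylene glycol is not removed: 2090×0.447 = 934.23 kg/s of ethylene glycol enters F.
Concentrate = 2090 − 394 = 1696 kg/s.
Mass fraction = 934.23/1696 = 0.551.

0.551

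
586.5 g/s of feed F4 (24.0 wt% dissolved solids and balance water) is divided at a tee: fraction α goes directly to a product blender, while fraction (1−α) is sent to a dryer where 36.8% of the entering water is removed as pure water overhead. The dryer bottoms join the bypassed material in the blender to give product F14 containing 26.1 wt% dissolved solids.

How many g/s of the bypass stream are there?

All 586.5×0.240 = 140.76 g/s of dissolved solids reaches F14, so F14 = 140.76/0.261 = 539.31 g/s and vapour = 47.19 g/s.
The evaporator receives (1−α)·586.5 of feed at 0.760 water and removes 0.368 of that water:
0.368×0.760×(1−α)×586.5 = 47.19
(1−α) = 47.19/164.03 = 0.2877;  α = 0.7123.
Bypass flow = 0.7123×586.5 = 417.77 g/s.

417.8 g/s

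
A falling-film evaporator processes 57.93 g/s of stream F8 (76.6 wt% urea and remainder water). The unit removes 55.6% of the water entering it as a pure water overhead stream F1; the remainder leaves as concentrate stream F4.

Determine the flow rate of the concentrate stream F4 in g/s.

water entering = 57.93×0.234 = 13.556 g/s; overhead removed = 0.556×13.556 = 7.5369 g/s.
Concentrate = 57.93 − 7.5369 = 50.393 g/s.

50.39 g/s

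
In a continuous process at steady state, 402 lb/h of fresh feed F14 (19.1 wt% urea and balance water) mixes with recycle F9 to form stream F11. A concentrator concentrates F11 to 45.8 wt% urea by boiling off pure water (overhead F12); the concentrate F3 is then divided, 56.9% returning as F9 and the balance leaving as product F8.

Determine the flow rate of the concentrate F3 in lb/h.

Overall urea balance (none leaves overhead): urea in fresh feed = urea in product, i.e. 402×0.191 = (1−0.569)·F3·0.458.
F3 = 76.782/(0.458×0.431) = 388.97 lb/h.

389 lb/h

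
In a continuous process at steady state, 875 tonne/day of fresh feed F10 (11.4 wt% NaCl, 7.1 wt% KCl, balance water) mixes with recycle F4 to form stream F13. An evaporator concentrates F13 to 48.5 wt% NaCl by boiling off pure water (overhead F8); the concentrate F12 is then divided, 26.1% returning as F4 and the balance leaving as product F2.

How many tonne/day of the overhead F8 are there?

Overall NaCl balance (none leaves overhead): NaCl in fresh feed = NaCl in product, i.e. 875×0.114 = (1−0.261)·F12·0.485.
F12 = 99.75/(0.485×0.739) = 278.31 tonne/day.
Recycle F4 = 0.261×278.31 = 72.639 tonne/day.
Combined feed F13 = 875 + 72.639 = 947.64 tonne/day.
Overhead F8 = F13 − F12 = 947.64 − 278.31 = 669.33 tonne/day.

669.3 tonne/day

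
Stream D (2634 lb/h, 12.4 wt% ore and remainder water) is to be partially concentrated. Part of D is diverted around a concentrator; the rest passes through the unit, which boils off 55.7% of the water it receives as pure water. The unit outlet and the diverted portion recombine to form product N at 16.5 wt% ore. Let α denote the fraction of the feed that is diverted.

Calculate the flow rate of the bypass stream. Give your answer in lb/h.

1293 lb/h

All 2634×0.124 = 326.62 lb/h of ore reaches N, so N = 326.62/0.165 = 1979.5 lb/h and vapour = 654.51 lb/h.
The evaporator receives (1−α)·2634 of feed at 0.876 water and removes 0.557 of that water:
0.557×0.876×(1−α)×2634 = 654.51
(1−α) = 654.51/1285.2 = 0.5093;  α = 0.4907.
Bypass flow = 0.4907×2634 = 1292.6 lb/h.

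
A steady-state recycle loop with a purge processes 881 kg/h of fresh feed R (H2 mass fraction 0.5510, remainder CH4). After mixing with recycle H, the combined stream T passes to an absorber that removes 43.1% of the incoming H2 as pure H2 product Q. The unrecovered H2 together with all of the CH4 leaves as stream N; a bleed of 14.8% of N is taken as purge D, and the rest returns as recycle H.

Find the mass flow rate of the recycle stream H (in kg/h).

2734 kg/h

CH4 enters only via R and leaves only via the purge: 881×0.449 = 0.148×(CH4 in N), and the absorber passes all CH4, so CH4 in T = CH4 in N = 2672.8 kg/h.
H2 in T: m_A = 881×0.551 + (1−0.148)·(1−0.431)·m_A, so m_A = 485.43/0.5152 = 942.2 kg/h.
N = (1−0.431)×942.2 + 2672.8 = 3208.9 kg/h.
Recycle H = (1−0.148)×3208.9 = 2734 kg/h.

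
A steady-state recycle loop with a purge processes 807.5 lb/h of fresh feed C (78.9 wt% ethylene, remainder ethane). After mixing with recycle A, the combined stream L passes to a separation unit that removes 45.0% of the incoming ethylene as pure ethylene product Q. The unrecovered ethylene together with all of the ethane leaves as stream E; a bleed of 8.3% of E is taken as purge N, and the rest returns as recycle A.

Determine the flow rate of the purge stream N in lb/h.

ethane enters only via C and leaves only via the purge: 807.5×0.211 = 0.083×(ethane in E), and the separation unit passes all ethane, so ethane in L = ethane in E = 2052.8 lb/h.
ethylene in L: m_A = 807.5×0.789 + (1−0.083)·(1−0.450)·m_A, so m_A = 637.12/0.4956 = 1285.4 lb/h.
E = (1−0.450)×1285.4 + 2052.8 = 2759.8 lb/h.
Purge N = 0.083×2759.8 = 229.06 lb/h.

229.1 lb/h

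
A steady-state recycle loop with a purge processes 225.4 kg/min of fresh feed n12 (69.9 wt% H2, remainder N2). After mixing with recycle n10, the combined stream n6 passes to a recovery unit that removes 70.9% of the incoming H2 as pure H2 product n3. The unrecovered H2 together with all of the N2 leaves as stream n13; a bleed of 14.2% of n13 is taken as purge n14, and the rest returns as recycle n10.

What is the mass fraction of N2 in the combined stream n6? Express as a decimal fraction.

0.695

N2 enters only via n12 and leaves only via the purge: 225.4×0.301 = 0.142×(N2 in n13), and the recovery unit passes all N2, so N2 in n6 = N2 in n13 = 477.78 kg/min.
H2 in n6: m_A = 225.4×0.699 + (1−0.142)·(1−0.709)·m_A, so m_A = 157.55/0.7503 = 209.98 kg/min.
n6 = 209.98 + 477.78 = 687.77 kg/min.
N2 fraction in n6 = 477.78/687.77 = 0.695.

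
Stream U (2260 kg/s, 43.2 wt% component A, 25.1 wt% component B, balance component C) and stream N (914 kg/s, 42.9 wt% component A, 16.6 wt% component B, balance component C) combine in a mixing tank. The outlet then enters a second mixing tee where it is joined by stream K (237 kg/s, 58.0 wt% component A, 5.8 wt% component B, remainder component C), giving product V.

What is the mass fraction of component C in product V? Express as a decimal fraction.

0.3437

Overall, product flow = 3411 kg/s.
component C in = 2260×0.317 + 914×0.405 + 237×0.362 = 1172.4 kg/s.
component C fraction in V = 0.3437.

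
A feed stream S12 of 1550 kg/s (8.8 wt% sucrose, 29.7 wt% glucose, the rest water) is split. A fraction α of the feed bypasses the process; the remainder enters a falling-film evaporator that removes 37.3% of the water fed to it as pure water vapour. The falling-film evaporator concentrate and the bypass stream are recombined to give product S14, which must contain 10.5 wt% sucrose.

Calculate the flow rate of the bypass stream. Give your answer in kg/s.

456 kg/s

All 1550×0.088 = 136.4 kg/s of sucrose reaches S14, so S14 = 136.4/0.105 = 1299 kg/s and vapour = 250.95 kg/s.
The evaporator receives (1−α)·1550 of feed at 0.615 water and removes 0.373 of that water:
0.373×0.615×(1−α)×1550 = 250.95
(1−α) = 250.95/355.56 = 0.7058;  α = 0.2942.
Bypass flow = 0.2942×1550 = 456.03 kg/s.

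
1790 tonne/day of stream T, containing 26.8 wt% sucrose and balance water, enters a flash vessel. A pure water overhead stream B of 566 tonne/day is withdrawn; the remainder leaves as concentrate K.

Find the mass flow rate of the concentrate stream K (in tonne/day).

Concentrate = 1790 − 566 = 1224 tonne/day.

1224 tonne/day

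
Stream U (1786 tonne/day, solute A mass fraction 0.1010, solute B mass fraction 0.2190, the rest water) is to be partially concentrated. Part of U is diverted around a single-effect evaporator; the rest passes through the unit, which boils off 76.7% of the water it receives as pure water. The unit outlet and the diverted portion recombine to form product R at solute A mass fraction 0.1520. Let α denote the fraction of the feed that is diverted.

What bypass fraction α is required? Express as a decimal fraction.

All 1786×0.101 = 180.39 tonne/day of solute A reaches R, so R = 180.39/0.152 = 1186.8 tonne/day and vapour = 599.25 tonne/day.
The evaporator receives (1−α)·1786 of feed at 0.680 water and removes 0.767 of that water:
0.767×0.680×(1−α)×1786 = 599.25
(1−α) = 599.25/931.51 = 0.6433;  α = 0.3567.

0.357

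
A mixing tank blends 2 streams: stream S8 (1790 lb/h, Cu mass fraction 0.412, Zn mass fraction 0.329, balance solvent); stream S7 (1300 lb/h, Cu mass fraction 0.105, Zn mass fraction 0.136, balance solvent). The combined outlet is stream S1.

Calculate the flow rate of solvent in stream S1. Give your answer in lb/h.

1450 lb/h

solvent out = solvent in = 1790×0.259 + 1300×0.759 = 1450.3 lb/h.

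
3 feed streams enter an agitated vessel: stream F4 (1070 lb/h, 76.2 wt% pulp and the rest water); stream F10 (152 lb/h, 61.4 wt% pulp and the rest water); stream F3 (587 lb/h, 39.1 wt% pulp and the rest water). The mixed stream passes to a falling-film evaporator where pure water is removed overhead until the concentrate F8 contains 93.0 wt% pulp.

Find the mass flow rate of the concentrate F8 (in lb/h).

1224 lb/h

pulp entering = 1070×0.762 + 152×0.614 + 587×0.391 = 1138.2 lb/h.
All pulp reports to F8, so F8 = 1138.2/0.930 = 1223.9 lb/h.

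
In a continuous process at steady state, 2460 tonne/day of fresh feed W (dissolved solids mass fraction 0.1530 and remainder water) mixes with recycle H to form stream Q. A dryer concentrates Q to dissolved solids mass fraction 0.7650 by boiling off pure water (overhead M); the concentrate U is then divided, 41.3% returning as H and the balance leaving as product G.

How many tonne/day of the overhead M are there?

1968 tonne/day

Overall dissolved solids balance (none leaves overhead): dissolved solids in fresh feed = dissolved solids in product, i.e. 2460×0.153 = (1−0.413)·U·0.765.
U = 376.38/(0.765×0.587) = 838.16 tonne/day.
Recycle H = 0.413×838.16 = 346.16 tonne/day.
Combined feed Q = 2460 + 346.16 = 2806.2 tonne/day.
Overhead M = Q − U = 2806.2 − 838.16 = 1968 tonne/day.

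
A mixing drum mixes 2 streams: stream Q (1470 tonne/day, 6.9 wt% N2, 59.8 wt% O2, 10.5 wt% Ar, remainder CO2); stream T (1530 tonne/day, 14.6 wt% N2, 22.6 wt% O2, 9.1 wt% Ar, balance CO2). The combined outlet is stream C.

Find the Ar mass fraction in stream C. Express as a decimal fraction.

Total flow out = 1470 + 1530 = 3000 tonne/day.
Ar in = 1470×0.105 + 1530×0.091 = 293.58 tonne/day.
Ar mass fraction in C = 293.58/3000 = 0.098.

0.098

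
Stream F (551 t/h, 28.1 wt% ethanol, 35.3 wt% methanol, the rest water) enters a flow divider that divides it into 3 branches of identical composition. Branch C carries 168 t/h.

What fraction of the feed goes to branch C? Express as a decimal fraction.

0.305

Fraction to C = 168/551 = 0.3049.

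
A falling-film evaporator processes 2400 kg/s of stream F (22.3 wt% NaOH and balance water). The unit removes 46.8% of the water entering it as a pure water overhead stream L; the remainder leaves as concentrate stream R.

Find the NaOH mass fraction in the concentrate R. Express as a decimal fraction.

0.3504

NaOH is not removed: 2400×0.223 = 535.2 kg/s of NaOH enters R.
water entering = 2400×0.777 = 1864.8 kg/s; overhead removed = 0.468×1864.8 = 872.73 kg/s.
Concentrate = 2400 − 872.73 = 1527.3 kg/s.
Mass fraction = 535.2/1527.3 = 0.3504.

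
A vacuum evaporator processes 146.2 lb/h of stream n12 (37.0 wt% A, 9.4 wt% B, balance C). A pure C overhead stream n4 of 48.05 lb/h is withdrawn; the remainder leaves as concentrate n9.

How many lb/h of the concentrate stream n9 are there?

98.15 lb/h

Concentrate = 146.2 − 48.05 = 98.15 lb/h.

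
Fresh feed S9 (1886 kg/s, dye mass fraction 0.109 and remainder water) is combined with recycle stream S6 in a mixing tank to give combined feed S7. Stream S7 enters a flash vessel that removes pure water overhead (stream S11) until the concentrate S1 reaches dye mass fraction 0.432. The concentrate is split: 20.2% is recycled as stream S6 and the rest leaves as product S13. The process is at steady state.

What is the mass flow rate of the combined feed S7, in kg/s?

2006 kg/s

Overall dye balance (none leaves overhead): dye in fresh feed = dye in product, i.e. 1886×0.109 = (1−0.202)·S1·0.432.
S1 = 205.57/(0.432×0.798) = 596.32 kg/s.
Recycle S6 = 0.202×596.32 = 120.46 kg/s.
Combined feed S7 = 1886 + 120.46 = 2006.5 kg/s.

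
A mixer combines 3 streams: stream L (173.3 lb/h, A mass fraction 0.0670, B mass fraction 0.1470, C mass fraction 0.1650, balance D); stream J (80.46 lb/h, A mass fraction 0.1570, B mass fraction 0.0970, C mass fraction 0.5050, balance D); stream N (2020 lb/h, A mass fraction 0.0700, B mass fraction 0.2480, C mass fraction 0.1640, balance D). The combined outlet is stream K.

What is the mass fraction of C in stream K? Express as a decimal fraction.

Total flow out = 173.3 + 80.46 + 2020 = 2273.8 lb/h.
C in = 173.3×0.165 + 80.46×0.505 + 2020×0.164 = 400.51 lb/h.
C mass fraction in K = 400.51/2273.8 = 0.1761.

0.1761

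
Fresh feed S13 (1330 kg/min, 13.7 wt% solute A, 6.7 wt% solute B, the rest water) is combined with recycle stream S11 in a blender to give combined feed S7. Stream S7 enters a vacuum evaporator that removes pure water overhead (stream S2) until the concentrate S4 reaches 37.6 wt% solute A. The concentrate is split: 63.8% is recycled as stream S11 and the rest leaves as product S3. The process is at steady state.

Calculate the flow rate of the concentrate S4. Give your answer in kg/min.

Overall solute A balance (none leaves overhead): solute A in fresh feed = solute A in product, i.e. 1330×0.137 = (1−0.638)·S4·0.376.
S4 = 182.21/(0.376×0.362) = 1338.7 kg/min.

1339 kg/min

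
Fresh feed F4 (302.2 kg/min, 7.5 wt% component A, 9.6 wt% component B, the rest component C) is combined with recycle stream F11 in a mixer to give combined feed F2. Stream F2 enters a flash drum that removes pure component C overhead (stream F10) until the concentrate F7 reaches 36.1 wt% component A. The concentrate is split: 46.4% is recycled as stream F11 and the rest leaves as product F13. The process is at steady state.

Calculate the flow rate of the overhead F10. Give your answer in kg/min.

239.4 kg/min

Overall component A balance (none leaves overhead): component A in fresh feed = component A in product, i.e. 302.2×0.075 = (1−0.464)·F7·0.361.
F7 = 22.665/(0.361×0.536) = 117.13 kg/min.
Recycle F11 = 0.464×117.13 = 54.35 kg/min.
Combined feed F2 = 302.2 + 54.35 = 356.55 kg/min.
Overhead F10 = F2 − F7 = 356.55 − 117.13 = 239.42 kg/min.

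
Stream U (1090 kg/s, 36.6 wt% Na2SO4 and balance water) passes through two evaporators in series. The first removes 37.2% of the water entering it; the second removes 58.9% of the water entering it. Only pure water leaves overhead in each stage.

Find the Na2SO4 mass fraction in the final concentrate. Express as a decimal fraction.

0.691

water in feed = 1090×0.634 = 691.06 kg/s.
After stage 1: water left = (1−0.372)×691.06 = 433.99; stream total = 832.93 kg/s.
After stage 2: water left = (1−0.589)×433.99 = 178.37; final concentrate = 577.31 kg/s.
Na2SO4 fraction = 398.94/577.31 = 0.691.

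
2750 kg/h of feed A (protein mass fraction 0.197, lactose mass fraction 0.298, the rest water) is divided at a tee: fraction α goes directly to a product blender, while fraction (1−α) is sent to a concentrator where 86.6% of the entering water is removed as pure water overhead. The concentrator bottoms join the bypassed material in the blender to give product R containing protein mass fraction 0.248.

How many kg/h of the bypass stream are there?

1457 kg/h

All 2750×0.197 = 541.75 kg/h of protein reaches R, so R = 541.75/0.248 = 2184.5 kg/h and vapour = 565.52 kg/h.
The evaporator receives (1−α)·2750 of feed at 0.505 water and removes 0.866 of that water:
0.866×0.505×(1−α)×2750 = 565.52
(1−α) = 565.52/1202.7 = 0.4702;  α = 0.5298.
Bypass flow = 0.5298×2750 = 1456.9 kg/h.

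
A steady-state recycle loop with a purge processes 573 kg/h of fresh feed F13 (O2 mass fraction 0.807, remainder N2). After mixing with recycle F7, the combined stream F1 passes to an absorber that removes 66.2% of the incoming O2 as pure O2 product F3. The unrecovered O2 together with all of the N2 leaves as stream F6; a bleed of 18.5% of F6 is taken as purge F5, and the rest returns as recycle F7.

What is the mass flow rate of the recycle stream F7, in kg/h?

N2 enters only via F13 and leaves only via the purge: 573×0.193 = 0.185×(N2 in F6), and the absorber passes all N2, so N2 in F1 = N2 in F6 = 597.78 kg/h.
O2 in F1: m_A = 573×0.807 + (1−0.185)·(1−0.662)·m_A, so m_A = 462.41/0.7245 = 638.22 kg/h.
F6 = (1−0.662)×638.22 + 597.78 = 813.5 kg/h.
Recycle F7 = (1−0.185)×813.5 = 663 kg/h.

663 kg/h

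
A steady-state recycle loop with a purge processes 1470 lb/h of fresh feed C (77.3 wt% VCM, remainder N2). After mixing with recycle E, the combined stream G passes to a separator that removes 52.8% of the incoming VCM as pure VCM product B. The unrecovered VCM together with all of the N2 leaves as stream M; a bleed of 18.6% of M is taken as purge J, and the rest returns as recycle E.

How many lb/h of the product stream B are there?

974.3 lb/h

VCM in G: m_A = 1470×0.773 + (1−0.186)·(1−0.528)·m_A, so m_A = 1136.3/0.6158 = 1845.3 lb/h.
Product B = 0.528×1845.3 = 974.31 lb/h.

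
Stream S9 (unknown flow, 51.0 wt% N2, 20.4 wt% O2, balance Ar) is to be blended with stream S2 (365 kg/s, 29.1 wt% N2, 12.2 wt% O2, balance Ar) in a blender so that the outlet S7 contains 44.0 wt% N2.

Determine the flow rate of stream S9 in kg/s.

Let S9 be the unknown flow. Total out = 365 + S9.
N2 balance: 106.21 + 0.510·S9 = 0.440·(365 + S9)
(0.510 − 0.440)·S9 = 0.440×365 − 106.21 = 54.385
S9 = 54.385 / 0.070 = 776.93 kg/s

776.9 kg/s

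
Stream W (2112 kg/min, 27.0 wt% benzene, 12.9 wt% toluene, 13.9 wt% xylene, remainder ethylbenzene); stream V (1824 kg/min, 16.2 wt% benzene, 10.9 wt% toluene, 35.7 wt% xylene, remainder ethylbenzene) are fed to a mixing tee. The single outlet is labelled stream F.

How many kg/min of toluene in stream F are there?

471.3 kg/min

toluene out = toluene in = 2112×0.129 + 1824×0.109 = 471.26 kg/min.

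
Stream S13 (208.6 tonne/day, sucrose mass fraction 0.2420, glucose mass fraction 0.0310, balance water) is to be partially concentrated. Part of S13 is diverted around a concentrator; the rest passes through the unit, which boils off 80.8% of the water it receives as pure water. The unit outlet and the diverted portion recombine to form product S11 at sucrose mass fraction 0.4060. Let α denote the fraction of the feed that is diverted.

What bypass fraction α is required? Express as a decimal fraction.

0.312

All 208.6×0.242 = 50.481 tonne/day of sucrose reaches S11, so S11 = 50.481/0.406 = 124.34 tonne/day and vapour = 84.262 tonne/day.
The evaporator receives (1−α)·208.6 of feed at 0.727 water and removes 0.808 of that water:
0.808×0.727×(1−α)×208.6 = 84.262
(1−α) = 84.262/122.53 = 0.6877;  α = 0.3123.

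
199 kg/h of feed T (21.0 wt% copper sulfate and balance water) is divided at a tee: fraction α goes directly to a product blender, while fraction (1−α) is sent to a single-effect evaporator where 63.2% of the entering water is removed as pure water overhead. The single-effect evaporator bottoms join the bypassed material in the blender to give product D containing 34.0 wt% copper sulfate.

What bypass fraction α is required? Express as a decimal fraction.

All 199×0.210 = 41.79 kg/h of copper sulfate reaches D, so D = 41.79/0.340 = 122.91 kg/h and vapour = 76.088 kg/h.
The evaporator receives (1−α)·199 of feed at 0.790 water and removes 0.632 of that water:
0.632×0.790×(1−α)×199 = 76.088
(1−α) = 76.088/99.357 = 0.7658;  α = 0.2342.

0.234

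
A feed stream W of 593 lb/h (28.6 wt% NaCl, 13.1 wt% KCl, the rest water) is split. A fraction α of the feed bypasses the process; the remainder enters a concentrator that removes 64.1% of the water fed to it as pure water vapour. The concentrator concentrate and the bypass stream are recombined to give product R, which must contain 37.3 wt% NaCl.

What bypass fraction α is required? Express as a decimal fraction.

All 593×0.286 = 169.6 lb/h of NaCl reaches R, so R = 169.6/0.373 = 454.69 lb/h and vapour = 138.31 lb/h.
The evaporator receives (1−α)·593 of feed at 0.583 water and removes 0.641 of that water:
0.641×0.583×(1−α)×593 = 138.31
(1−α) = 138.31/221.61 = 0.6241;  α = 0.3759.

0.376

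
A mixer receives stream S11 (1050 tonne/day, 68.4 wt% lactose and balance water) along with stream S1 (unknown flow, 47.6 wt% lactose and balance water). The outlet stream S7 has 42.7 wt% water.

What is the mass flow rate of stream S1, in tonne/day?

Let S1 be the unknown flow. Total out = 1050 + S1.
water balance: 331.8 + 0.524·S1 = 0.427·(1050 + S1)
(0.524 − 0.427)·S1 = 0.427×1050 − 331.8 = 116.55
S1 = 116.55 / 0.097 = 1201.5 tonne/day

1202 tonne/day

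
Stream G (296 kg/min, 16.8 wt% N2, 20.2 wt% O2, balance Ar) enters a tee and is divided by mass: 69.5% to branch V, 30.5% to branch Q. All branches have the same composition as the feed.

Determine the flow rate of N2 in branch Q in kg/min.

Branch Q total = 0.305×296 = 90.28 kg/min.
N2 in Q = 0.168×90.28 = 15.167 kg/min.

15.17 kg/min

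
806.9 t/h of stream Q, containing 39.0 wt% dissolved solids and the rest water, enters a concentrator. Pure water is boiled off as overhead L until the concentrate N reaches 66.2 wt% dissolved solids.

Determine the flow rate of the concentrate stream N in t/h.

dissolved solids is conserved: 806.9×0.390 = 314.69 t/h all reports to the concentrate.
Concentrate = 314.69/(target fraction) = 475.36 t/h.

475.4 t/h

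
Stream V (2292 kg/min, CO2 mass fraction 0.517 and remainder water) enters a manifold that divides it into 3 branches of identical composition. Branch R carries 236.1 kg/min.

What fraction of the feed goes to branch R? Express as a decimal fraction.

0.103

Fraction to R = 236.1/2292 = 0.1030.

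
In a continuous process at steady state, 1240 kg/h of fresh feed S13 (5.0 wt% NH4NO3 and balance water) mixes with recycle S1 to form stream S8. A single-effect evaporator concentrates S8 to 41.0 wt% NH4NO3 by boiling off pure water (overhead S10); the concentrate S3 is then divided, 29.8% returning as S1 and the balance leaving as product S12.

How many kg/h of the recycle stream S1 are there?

Overall NH4NO3 balance (none leaves overhead): NH4NO3 in fresh feed = NH4NO3 in product, i.e. 1240×0.050 = (1−0.298)·S3·0.410.
S3 = 62/(0.410×0.702) = 215.41 kg/h.
Recycle S1 = 0.298×215.41 = 64.193 kg/h.

64.19 kg/h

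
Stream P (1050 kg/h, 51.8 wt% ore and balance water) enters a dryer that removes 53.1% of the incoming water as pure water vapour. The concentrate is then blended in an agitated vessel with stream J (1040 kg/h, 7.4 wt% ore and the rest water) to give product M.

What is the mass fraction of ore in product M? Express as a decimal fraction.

0.3409

Vapour removed = 0.531×0.482×1050 = 268.74 kg/h; concentrate = 781.26 kg/h.
ore reaching the mixer = 543.9 (from concentrate) + 1040×0.074 = 620.86 kg/h.
Product flow = 781.26 + 1040 = 1821.3 kg/h; ore fraction = 0.3409.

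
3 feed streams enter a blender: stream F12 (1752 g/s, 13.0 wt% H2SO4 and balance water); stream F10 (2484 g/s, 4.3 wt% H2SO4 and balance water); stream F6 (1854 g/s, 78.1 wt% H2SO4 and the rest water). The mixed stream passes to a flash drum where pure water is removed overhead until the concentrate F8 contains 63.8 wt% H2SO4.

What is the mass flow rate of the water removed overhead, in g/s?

3296 g/s

H2SO4 entering = 1752×0.130 + 2484×0.043 + 1854×0.781 = 1782.5 g/s.
All H2SO4 reports to F8, so F8 = 1782.5/0.638 = 2794 g/s.
Total feed = 6090 g/s; overhead = 6090 − 2794 = 3296 g/s.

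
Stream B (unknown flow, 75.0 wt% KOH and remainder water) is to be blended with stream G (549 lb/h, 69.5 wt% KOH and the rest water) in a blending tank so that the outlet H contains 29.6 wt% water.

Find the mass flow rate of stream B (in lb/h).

Let B be the unknown flow. Total out = 549 + B.
water balance: 167.44 + 0.250·B = 0.296·(549 + B)
(0.250 − 0.296)·B = 0.296×549 − 167.44 = -4.941
B = -4.941 / -0.046 = 107.41 lb/h

107.4 lb/h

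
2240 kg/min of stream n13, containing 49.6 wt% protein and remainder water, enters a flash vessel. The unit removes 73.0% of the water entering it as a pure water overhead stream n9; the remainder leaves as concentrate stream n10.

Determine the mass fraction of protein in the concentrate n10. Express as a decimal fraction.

0.7847

protein is not removed: 2240×0.496 = 1111 kg/min of protein enters n10.
water entering = 2240×0.504 = 1129 kg/min; overhead removed = 0.730×1129 = 824.14 kg/min.
Concentrate = 2240 − 824.14 = 1415.9 kg/min.
Mass fraction = 1111/1415.9 = 0.7847.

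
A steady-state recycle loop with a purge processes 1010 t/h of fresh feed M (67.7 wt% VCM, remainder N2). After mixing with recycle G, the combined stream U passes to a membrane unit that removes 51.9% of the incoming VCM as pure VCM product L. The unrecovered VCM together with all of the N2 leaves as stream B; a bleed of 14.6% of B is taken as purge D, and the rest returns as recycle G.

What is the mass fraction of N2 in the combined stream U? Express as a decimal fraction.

N2 enters only via M and leaves only via the purge: 1010×0.323 = 0.146×(N2 in B), and the membrane unit passes all N2, so N2 in U = N2 in B = 2234.5 t/h.
VCM in U: m_A = 1010×0.677 + (1−0.146)·(1−0.519)·m_A, so m_A = 683.77/0.5892 = 1160.5 t/h.
U = 1160.5 + 2234.5 = 3394.9 t/h.
N2 fraction in U = 2234.5/3394.9 = 0.658.

0.658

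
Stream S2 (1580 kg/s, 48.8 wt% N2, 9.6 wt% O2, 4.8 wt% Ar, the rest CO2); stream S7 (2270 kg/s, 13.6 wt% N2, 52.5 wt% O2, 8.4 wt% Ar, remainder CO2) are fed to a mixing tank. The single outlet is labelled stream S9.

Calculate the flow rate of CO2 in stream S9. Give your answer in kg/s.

CO2 out = CO2 in = 1580×0.368 + 2270×0.255 = 1160.3 kg/s.

1160 kg/s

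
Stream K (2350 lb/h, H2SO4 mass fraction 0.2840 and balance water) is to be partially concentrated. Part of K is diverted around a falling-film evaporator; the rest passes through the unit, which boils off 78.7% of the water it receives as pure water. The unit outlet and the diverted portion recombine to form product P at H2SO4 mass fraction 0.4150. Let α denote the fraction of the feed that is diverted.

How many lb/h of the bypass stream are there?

All 2350×0.284 = 667.4 lb/h of H2SO4 reaches P, so P = 667.4/0.415 = 1608.2 lb/h and vapour = 741.81 lb/h.
The evaporator receives (1−α)·2350 of feed at 0.716 water and removes 0.787 of that water:
0.787×0.716×(1−α)×2350 = 741.81
(1−α) = 741.81/1324.2 = 0.5602;  α = 0.4398.
Bypass flow = 0.4398×2350 = 1033.6 lb/h.

1034 lb/h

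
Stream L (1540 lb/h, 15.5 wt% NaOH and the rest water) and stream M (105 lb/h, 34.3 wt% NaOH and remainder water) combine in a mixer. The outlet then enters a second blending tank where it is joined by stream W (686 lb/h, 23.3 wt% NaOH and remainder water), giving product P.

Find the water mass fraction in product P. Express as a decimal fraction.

Overall, product flow = 2331 lb/h.
water in = 1540×0.845 + 105×0.657 + 686×0.767 = 1896.4 lb/h.
water fraction in P = 0.814.

0.814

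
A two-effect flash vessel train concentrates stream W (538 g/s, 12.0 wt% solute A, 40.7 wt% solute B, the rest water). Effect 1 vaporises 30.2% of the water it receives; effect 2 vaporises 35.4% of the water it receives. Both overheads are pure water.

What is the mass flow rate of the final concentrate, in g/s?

398.3 g/s

water in feed = 538×0.473 = 254.47 g/s.
After stage 1: water left = (1−0.302)×254.47 = 177.62; stream total = 461.15 g/s.
After stage 2: water left = (1−0.354)×177.62 = 114.74; final concentrate = 398.27 g/s.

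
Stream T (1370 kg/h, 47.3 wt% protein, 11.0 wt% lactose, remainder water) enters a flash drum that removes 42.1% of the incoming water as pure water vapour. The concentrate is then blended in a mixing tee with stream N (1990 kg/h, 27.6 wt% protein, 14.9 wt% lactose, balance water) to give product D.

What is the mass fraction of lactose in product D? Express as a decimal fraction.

Vapour removed = 0.421×0.417×1370 = 240.51 kg/h; concentrate = 1129.5 kg/h.
lactose reaching the mixer = 150.7 (from concentrate) + 1990×0.149 = 447.21 kg/h.
Product flow = 1129.5 + 1990 = 3119.5 kg/h; lactose fraction = 0.143.

0.143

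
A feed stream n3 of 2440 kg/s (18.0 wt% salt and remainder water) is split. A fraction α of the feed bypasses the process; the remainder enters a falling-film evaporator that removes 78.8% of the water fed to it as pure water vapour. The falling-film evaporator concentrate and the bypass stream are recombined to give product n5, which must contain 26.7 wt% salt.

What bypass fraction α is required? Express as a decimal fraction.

0.496

All 2440×0.180 = 439.2 kg/s of salt reaches n5, so n5 = 439.2/0.267 = 1644.9 kg/s and vapour = 795.06 kg/s.
The evaporator receives (1−α)·2440 of feed at 0.820 water and removes 0.788 of that water:
0.788×0.820×(1−α)×2440 = 795.06
(1−α) = 795.06/1576.6 = 0.5043;  α = 0.4957.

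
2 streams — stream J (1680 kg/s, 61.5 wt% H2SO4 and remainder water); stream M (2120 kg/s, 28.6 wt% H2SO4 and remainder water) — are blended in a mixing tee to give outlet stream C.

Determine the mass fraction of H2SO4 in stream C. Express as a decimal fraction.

Total flow out = 1680 + 2120 = 3800 kg/s.
H2SO4 in = 1680×0.615 + 2120×0.286 = 1639.5 kg/s.
H2SO4 mass fraction in C = 1639.5/3800 = 0.431.

0.431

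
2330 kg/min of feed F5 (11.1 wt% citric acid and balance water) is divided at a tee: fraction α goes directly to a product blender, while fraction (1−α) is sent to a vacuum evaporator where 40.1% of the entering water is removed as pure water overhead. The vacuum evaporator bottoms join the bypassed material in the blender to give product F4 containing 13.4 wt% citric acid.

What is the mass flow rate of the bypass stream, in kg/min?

1208 kg/min

All 2330×0.111 = 258.63 kg/min of citric acid reaches F4, so F4 = 258.63/0.134 = 1930.1 kg/min and vapour = 399.93 kg/min.
The evaporator receives (1−α)·2330 of feed at 0.889 water and removes 0.401 of that water:
0.401×0.889×(1−α)×2330 = 399.93
(1−α) = 399.93/830.62 = 0.4815;  α = 0.5185.
Bypass flow = 0.5185×2330 = 1208.2 kg/min.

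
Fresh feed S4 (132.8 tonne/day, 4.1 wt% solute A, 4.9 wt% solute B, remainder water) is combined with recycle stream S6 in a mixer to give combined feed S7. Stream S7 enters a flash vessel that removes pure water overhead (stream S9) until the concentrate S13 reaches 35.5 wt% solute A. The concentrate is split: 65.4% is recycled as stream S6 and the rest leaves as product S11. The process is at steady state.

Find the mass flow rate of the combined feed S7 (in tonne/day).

161.8 tonne/day

Overall solute A balance (none leaves overhead): solute A in fresh feed = solute A in product, i.e. 132.8×0.041 = (1−0.654)·S13·0.355.
S13 = 5.4448/(0.355×0.346) = 44.328 tonne/day.
Recycle S6 = 0.654×44.328 = 28.99 tonne/day.
Combined feed S7 = 132.8 + 28.99 = 161.79 tonne/day.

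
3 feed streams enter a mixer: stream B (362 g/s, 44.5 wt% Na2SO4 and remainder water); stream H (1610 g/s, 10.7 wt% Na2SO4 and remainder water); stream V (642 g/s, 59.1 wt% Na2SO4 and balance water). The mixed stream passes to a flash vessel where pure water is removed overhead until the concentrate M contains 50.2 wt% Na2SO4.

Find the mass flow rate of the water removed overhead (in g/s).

Na2SO4 entering = 362×0.445 + 1610×0.107 + 642×0.591 = 712.78 g/s.
All Na2SO4 reports to M, so M = 712.78/0.502 = 1419.9 g/s.
Total feed = 2614 g/s; overhead = 2614 − 1419.9 = 1194.1 g/s.

1194 g/s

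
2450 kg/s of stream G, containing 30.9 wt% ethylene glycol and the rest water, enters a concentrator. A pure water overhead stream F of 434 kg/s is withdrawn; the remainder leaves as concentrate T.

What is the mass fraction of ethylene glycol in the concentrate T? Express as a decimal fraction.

0.3755

ethylene glycol is not removed: 2450×0.309 = 757.05 kg/s of ethylene glycol enters T.
Concentrate = 2450 − 434 = 2016 kg/s.
Mass fraction = 757.05/2016 = 0.3755.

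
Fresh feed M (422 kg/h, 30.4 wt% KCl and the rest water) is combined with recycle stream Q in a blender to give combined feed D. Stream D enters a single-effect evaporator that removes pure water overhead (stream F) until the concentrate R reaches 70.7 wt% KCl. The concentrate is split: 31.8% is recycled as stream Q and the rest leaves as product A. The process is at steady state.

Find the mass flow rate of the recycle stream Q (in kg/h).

84.61 kg/h

Overall KCl balance (none leaves overhead): KCl in fresh feed = KCl in product, i.e. 422×0.304 = (1−0.318)·R·0.707.
R = 128.29/(0.707×0.682) = 266.06 kg/h.
Recycle Q = 0.318×266.06 = 84.608 kg/h.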